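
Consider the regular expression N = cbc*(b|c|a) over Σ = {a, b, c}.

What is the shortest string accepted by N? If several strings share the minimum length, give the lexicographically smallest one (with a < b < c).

By inspection of the expression, no string of length less than 3 matches, and cba is the lexicographically first match of length 3.

cba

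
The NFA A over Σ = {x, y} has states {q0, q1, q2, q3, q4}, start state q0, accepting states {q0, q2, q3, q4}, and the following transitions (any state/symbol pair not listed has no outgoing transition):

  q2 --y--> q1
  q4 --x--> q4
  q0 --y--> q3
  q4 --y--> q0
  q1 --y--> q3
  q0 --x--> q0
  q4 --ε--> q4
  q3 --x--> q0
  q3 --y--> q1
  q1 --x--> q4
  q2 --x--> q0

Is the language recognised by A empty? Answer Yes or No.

No

The empty string ε is accepted: the run q0 ends in the accepting state q0.
Since at least one string is accepted, L(A) is not empty.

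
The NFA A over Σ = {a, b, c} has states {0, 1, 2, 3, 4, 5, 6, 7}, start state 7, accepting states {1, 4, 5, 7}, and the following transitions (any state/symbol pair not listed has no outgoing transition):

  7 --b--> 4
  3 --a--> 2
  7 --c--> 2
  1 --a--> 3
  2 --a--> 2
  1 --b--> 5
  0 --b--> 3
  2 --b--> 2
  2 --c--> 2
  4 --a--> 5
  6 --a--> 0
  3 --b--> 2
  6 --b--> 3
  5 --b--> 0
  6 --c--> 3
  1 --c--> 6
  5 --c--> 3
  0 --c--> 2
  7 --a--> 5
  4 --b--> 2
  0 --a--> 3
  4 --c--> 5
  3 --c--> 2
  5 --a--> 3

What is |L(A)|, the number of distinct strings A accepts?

The useful subgraph on states {4, 5, 7} is acyclic, so L(A) is finite; the longest accepting path visits 3 useful states, giving maximum string length 2.
Counting accepting paths from 7 by length: 1 of length 0, 2 of length 1, 2 of length 2. Total 5.

5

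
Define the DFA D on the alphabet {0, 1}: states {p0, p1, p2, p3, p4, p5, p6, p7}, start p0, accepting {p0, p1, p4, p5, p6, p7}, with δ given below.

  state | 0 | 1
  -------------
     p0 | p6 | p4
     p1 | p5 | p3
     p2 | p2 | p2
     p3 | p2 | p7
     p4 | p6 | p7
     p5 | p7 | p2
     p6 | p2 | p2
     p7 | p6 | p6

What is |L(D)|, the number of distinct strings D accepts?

The useful subgraph on states {p0, p4, p6, p7} is acyclic, so L(D) is finite; the longest accepting path visits 4 useful states, giving maximum string length 3.
Counting accepting paths from p0 by length: 1 of length 0, 2 of length 1, 2 of length 2, 2 of length 3. Total 7.

7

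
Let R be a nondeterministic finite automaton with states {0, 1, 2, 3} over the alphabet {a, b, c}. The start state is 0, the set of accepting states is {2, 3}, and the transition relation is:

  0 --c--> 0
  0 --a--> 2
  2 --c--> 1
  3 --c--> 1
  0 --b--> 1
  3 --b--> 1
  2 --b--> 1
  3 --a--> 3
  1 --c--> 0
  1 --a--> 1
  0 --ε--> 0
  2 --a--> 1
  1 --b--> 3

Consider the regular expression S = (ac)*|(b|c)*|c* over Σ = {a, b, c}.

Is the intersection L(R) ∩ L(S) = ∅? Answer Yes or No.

The string bb is accepted by both R and S.
Hence L(R) ∩ L(S) ≠ ∅.

No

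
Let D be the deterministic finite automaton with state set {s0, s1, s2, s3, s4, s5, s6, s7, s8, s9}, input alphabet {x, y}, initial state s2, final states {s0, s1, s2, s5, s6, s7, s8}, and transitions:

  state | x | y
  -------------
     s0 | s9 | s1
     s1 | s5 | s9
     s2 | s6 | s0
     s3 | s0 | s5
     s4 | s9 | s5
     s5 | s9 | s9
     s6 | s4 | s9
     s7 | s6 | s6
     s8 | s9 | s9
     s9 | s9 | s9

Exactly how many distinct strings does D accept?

6

The useful subgraph on states {s0, s1, s2, s4, s5, s6} is acyclic, so L(D) is finite; the longest accepting path visits 4 useful states, giving maximum string length 3.
Counting accepting paths from s2 by length: 1 of length 0, 2 of length 1, 1 of length 2, 2 of length 3. Total 6.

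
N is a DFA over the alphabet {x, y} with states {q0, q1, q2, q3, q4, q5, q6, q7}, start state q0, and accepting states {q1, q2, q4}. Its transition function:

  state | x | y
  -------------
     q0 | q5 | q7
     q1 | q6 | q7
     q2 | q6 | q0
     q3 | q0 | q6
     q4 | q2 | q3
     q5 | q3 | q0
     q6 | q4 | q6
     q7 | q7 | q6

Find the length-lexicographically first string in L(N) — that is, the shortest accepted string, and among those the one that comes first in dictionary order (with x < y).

A breadth-first search from q0 reaches an accepting state first via the path q0 → q7 → q6 → q4 on input yyx.
No string of length < 3 is accepted (BFS exhausts all shorter strings without reaching an accepting state), and yyx is the lexicographically least accepting string of length 3.

yyx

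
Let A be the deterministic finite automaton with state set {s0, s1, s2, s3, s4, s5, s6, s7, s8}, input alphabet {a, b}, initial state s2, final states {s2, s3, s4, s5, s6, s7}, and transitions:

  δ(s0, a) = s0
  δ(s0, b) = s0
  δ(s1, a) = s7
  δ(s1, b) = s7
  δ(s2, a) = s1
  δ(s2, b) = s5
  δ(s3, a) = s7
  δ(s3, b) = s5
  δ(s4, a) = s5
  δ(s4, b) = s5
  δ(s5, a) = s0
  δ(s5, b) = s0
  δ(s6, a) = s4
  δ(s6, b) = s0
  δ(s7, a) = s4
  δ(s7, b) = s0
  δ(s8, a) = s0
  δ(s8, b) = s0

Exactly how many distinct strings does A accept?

The useful subgraph on states {s1, s2, s4, s5, s7} is acyclic, so L(A) is finite; the longest accepting path visits 5 useful states, giving maximum string length 4.
Counting accepting paths from s2 by length: 1 of length 0, 1 of length 1, 2 of length 2, 2 of length 3, 4 of length 4. Total 10.

10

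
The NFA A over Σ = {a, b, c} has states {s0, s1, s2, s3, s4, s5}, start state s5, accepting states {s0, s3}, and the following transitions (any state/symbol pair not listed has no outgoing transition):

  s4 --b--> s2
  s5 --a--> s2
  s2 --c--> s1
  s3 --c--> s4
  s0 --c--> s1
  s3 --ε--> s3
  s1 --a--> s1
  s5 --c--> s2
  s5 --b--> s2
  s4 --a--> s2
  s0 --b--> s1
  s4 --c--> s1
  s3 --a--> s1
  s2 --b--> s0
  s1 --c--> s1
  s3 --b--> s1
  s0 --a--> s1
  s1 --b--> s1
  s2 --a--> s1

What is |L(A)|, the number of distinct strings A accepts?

The useful subgraph on states {s0, s2, s5} is acyclic, so L(A) is finite; the longest accepting path visits 3 useful states, giving maximum string length 2.
Counting accepting paths from s5 by length: 3 of length 2. Total 3.

3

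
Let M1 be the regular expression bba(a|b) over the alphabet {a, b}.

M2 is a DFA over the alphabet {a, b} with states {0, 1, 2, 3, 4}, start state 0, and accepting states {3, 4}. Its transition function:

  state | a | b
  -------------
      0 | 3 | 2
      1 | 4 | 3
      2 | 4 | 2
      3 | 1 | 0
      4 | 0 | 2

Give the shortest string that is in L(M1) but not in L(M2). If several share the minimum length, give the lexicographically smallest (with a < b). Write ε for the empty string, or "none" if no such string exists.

The string bbaa is accepted by M1 but not by M2.
No shorter string lies in the difference, and bbaa is the lexicographically first length-4 string in L(M1) \ L(M2).

bbaa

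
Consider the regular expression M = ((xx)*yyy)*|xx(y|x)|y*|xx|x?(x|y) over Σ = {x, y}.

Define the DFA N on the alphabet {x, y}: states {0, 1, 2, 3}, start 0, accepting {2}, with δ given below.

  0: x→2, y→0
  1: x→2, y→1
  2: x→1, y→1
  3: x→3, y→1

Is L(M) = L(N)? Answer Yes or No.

The empty string ε is accepted by M but rejected by N.
So L(M) ≠ L(N).

No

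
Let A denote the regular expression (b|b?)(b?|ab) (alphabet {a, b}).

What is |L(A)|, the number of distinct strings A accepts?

The expression has no Kleene star, so L(A) is finite. Expanding the alternatives gives {ε, b, ab, bb, bab}.
That is 1 of length 0, 1 of length 1, 2 of length 2, 1 of length 3: 5 strings in all.

5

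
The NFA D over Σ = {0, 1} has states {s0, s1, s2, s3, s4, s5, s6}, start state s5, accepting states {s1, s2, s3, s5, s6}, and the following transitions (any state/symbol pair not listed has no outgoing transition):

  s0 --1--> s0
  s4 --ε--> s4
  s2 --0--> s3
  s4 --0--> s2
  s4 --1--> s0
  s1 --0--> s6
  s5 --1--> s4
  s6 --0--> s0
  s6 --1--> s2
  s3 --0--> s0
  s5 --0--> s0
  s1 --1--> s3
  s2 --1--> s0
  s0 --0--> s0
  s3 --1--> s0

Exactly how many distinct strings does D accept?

The useful subgraph on states {s2, s3, s4, s5} is acyclic, so L(D) is finite; the longest accepting path visits 4 useful states, giving maximum string length 3.
Counting accepting paths from s5 by length: 1 of length 0, 1 of length 2, 1 of length 3. Total 3.

3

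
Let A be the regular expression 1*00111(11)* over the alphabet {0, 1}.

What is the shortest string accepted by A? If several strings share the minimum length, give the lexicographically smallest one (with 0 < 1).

00111

By inspection of the expression, no string of length less than 5 matches, and 00111 is the lexicographically first match of length 5.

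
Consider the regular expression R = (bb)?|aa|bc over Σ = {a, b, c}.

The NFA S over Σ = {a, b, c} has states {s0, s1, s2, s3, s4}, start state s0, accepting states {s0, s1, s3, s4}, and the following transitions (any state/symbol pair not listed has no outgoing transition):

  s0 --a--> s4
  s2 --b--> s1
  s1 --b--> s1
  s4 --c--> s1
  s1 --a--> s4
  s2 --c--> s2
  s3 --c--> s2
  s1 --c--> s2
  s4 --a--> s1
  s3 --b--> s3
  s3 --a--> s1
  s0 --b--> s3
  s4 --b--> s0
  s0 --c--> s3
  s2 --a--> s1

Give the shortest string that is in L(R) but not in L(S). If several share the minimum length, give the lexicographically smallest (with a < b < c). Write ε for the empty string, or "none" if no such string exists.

The string bc is accepted by R but not by S.
No shorter string lies in the difference, and bc is the lexicographically first length-2 string in L(R) \ L(S).

bc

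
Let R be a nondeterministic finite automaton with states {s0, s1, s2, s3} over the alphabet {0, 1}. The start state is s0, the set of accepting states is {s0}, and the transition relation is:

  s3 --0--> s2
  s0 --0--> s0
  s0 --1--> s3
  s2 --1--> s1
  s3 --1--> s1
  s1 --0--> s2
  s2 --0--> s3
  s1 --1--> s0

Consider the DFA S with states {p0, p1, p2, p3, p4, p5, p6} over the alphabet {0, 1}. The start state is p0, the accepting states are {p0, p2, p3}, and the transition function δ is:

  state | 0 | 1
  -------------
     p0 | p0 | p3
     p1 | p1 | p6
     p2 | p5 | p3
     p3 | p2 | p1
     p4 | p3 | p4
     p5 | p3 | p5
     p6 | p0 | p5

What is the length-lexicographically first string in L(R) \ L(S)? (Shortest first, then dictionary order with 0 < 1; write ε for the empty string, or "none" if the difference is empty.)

The string 111 is accepted by R but not by S.
No shorter string lies in the difference, and 111 is the lexicographically first length-3 string in L(R) \ L(S).

111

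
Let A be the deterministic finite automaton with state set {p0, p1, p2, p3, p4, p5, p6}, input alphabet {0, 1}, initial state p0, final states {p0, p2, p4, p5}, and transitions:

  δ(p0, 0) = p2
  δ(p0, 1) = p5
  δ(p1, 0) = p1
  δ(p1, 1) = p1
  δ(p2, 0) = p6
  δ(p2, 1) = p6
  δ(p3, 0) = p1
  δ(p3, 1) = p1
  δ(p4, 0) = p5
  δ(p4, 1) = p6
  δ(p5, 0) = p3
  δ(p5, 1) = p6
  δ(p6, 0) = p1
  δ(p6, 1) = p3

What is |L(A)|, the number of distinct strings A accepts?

3

The useful subgraph on states {p0, p2, p5} is acyclic, so L(A) is finite; the longest accepting path visits 2 useful states, giving maximum string length 1.
Counting accepting paths from p0 by length: 1 of length 0, 2 of length 1. Total 3.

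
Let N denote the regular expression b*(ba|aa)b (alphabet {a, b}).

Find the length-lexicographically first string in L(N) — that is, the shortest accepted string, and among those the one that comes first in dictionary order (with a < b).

aab

By inspection of the expression, no string of length less than 3 matches, and aab is the lexicographically first match of length 3.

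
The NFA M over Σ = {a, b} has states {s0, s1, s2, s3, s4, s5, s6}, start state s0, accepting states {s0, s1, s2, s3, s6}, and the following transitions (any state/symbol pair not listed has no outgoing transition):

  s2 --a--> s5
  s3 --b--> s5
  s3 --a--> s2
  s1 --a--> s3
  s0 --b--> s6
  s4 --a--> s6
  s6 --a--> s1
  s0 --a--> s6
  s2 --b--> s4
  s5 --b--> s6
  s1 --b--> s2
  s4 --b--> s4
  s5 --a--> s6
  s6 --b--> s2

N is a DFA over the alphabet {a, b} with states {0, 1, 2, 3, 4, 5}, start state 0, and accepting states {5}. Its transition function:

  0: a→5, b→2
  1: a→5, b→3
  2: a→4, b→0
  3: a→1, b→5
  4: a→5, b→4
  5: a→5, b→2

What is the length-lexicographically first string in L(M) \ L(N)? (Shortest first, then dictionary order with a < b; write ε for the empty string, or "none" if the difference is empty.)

The empty string ε is accepted by M but not by N.
Since ε is the unique shortest string, it is the required witness.

ε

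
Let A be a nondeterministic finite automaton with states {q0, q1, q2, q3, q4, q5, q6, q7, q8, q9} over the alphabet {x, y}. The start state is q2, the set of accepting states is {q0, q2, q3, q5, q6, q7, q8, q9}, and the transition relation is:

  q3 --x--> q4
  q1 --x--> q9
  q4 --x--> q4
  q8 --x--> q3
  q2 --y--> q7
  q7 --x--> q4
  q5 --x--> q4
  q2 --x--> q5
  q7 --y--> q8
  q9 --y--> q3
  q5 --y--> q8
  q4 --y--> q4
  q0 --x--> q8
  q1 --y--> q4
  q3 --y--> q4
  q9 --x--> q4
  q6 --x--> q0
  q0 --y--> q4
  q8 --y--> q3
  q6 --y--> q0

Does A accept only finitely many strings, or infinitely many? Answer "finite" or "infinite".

finite

The useful states (reachable from q2 and able to reach an accepting state) are {q2, q3, q5, q7, q8}.
Restricted to these states the transition graph has no cycle, so every accepting path has bounded length and L is finite.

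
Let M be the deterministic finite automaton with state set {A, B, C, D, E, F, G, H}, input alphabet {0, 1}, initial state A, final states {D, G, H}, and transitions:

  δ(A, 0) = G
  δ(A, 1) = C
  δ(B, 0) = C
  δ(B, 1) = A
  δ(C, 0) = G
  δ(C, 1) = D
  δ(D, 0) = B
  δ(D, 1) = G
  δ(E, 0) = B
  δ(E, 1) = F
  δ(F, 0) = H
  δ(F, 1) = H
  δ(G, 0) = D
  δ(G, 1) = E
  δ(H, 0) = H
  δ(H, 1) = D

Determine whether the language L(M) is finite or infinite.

infinite

State A is reachable from the start and can reach an accepting state, and it lies on the cycle A → C → D → B → A.
Traversing that cycle any number of times yields accepted strings of unbounded length, so the language is infinite.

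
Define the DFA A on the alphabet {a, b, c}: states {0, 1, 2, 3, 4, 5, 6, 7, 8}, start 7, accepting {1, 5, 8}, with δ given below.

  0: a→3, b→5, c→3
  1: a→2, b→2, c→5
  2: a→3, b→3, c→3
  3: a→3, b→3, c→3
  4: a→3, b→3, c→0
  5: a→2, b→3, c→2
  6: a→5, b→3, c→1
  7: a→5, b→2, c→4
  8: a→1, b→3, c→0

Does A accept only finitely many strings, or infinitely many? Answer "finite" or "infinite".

finite

The useful states (reachable from 7 and able to reach an accepting state) are {0, 4, 5, 7}.
Restricted to these states the transition graph has no cycle, so every accepting path has bounded length and L is finite.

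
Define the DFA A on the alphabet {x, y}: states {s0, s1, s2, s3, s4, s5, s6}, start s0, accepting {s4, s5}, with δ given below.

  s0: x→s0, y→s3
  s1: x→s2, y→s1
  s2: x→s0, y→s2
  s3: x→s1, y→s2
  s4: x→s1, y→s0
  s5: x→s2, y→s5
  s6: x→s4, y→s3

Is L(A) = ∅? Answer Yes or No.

The states reachable from the start state are {s0, s1, s2, s3}.
None of the accepting states {s4, s5} is reachable, so no string is accepted and L(A) = ∅.

Yes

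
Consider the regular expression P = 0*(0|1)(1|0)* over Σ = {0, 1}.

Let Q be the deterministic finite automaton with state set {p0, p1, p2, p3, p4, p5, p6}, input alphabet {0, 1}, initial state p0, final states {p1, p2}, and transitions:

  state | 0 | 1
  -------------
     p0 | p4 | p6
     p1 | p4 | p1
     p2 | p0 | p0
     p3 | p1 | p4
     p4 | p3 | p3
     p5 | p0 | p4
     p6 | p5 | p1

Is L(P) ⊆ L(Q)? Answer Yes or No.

The string 0 is in L(P) but not in L(Q).
So L(P) ⊄ L(Q).

No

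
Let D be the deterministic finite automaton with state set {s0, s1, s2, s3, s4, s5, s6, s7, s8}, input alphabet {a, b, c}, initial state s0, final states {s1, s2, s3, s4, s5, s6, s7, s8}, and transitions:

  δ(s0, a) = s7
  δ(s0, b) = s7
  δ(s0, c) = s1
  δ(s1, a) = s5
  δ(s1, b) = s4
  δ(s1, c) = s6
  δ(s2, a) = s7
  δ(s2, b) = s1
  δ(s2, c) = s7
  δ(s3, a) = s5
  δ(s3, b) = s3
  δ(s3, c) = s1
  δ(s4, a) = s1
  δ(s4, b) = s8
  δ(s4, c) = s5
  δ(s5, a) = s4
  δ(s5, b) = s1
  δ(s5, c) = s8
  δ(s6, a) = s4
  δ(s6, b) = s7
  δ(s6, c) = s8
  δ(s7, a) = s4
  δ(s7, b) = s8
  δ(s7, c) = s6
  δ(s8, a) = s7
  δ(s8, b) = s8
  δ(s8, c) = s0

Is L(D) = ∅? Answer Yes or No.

The string a is accepted: the run s0 → s7 ends in the accepting state s7.
Since at least one string is accepted, L(D) is not empty.

No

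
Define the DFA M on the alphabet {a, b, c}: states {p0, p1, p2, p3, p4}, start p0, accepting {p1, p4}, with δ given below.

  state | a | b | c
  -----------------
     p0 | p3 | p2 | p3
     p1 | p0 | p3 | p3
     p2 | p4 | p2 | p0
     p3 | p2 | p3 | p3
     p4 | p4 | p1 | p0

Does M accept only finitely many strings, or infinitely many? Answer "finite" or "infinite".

State p0 is reachable from the start and can reach an accepting state, and it lies on the cycle p0 → p2 → p0.
Traversing that cycle any number of times yields accepted strings of unbounded length, so the language is infinite.

infinite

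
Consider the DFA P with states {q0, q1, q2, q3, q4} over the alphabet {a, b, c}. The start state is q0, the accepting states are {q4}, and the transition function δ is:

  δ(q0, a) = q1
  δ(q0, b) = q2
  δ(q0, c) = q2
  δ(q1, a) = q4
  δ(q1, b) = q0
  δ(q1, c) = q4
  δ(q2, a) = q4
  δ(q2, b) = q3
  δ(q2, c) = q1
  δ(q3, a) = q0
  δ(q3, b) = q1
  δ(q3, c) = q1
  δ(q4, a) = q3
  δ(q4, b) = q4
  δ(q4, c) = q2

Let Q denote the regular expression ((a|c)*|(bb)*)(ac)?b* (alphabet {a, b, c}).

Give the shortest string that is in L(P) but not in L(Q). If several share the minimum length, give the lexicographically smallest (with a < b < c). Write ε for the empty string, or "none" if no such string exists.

ba

The string ba is accepted by P but not by Q.
No shorter string lies in the difference, and ba is the lexicographically first length-2 string in L(P) \ L(Q).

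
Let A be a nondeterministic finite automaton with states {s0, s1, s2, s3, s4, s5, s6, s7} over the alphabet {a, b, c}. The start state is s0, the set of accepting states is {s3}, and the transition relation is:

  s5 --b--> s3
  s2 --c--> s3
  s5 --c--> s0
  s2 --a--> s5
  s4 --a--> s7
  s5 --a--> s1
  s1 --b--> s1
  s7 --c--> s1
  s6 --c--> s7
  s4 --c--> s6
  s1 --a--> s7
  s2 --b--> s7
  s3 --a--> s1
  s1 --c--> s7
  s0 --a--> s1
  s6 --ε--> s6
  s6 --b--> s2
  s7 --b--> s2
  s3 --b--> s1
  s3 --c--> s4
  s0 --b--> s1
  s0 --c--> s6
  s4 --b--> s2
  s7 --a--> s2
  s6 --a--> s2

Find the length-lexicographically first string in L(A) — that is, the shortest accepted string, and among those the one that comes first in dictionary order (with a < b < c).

cac

A breadth-first search from s0 reaches an accepting state first via the path s0 → s6 → s2 → s3 on input cac.
No string of length < 3 is accepted (BFS exhausts all shorter strings without reaching an accepting state), and cac is the lexicographically least accepting string of length 3.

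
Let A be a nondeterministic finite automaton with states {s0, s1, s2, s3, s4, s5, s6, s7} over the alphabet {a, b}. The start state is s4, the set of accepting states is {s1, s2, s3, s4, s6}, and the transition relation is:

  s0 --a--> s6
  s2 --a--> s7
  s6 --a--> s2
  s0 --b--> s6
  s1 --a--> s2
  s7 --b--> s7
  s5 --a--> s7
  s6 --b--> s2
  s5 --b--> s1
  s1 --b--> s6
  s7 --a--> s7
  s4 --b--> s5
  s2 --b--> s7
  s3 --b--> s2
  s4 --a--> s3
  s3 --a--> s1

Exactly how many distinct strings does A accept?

The useful subgraph on states {s1, s2, s3, s4, s5, s6} is acyclic, so L(A) is finite; the longest accepting path visits 5 useful states, giving maximum string length 4.
Counting accepting paths from s4 by length: 1 of length 0, 1 of length 1, 3 of length 2, 4 of length 3, 4 of length 4. Total 13.

13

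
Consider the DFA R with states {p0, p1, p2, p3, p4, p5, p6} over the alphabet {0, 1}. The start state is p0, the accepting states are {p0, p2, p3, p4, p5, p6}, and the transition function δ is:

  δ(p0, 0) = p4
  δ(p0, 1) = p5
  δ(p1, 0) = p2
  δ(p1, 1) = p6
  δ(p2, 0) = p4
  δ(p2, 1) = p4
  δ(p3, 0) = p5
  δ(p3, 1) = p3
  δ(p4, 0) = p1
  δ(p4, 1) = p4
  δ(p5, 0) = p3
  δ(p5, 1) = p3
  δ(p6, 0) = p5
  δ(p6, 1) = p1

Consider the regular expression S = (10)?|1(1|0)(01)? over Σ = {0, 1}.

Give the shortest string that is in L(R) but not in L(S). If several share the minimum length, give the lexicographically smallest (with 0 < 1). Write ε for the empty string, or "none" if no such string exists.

The string 0 is accepted by R but not by S.
No shorter string lies in the difference, and 0 is the lexicographically first length-1 string in L(R) \ L(S).

0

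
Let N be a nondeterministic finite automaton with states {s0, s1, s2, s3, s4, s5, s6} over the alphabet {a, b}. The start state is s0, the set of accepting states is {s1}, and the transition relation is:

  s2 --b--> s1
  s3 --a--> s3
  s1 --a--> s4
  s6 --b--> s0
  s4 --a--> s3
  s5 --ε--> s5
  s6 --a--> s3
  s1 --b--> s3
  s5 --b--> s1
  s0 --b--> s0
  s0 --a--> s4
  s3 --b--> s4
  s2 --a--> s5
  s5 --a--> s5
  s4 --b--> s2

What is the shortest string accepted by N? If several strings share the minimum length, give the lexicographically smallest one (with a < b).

A breadth-first search from s0 reaches an accepting state first via the path s0 → s4 → s2 → s1 on input abb.
No string of length < 3 is accepted (BFS exhausts all shorter strings without reaching an accepting state), and abb is the lexicographically least accepting string of length 3.

abb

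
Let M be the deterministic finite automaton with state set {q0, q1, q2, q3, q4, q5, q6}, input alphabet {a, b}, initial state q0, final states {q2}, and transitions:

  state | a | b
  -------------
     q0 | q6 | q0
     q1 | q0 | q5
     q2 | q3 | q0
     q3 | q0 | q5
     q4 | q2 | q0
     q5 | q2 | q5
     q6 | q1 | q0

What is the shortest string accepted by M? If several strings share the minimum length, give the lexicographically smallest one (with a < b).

A breadth-first search from q0 reaches an accepting state first via the path q0 → q6 → q1 → q5 → q2 on input aaba.
No string of length < 4 is accepted (BFS exhausts all shorter strings without reaching an accepting state), and aaba is the lexicographically least accepting string of length 4.

aaba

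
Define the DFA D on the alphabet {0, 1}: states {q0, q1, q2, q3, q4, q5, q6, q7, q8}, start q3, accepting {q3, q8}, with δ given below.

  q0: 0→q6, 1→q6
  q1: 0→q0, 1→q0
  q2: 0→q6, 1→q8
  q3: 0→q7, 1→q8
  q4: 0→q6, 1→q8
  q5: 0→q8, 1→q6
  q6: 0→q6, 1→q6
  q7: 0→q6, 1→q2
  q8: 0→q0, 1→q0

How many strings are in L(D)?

The useful subgraph on states {q2, q3, q7, q8} is acyclic, so L(D) is finite; the longest accepting path visits 4 useful states, giving maximum string length 3.
Counting accepting paths from q3 by length: 1 of length 0, 1 of length 1, 1 of length 3. Total 3.

3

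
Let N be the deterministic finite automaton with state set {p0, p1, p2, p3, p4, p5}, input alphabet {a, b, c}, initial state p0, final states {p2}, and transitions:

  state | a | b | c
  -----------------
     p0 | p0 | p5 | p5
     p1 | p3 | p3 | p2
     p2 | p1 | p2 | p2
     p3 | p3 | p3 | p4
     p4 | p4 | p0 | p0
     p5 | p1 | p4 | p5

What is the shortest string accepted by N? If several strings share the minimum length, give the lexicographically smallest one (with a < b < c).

bac

A breadth-first search from p0 reaches an accepting state first via the path p0 → p5 → p1 → p2 on input bac.
No string of length < 3 is accepted (BFS exhausts all shorter strings without reaching an accepting state), and bac is the lexicographically least accepting string of length 3.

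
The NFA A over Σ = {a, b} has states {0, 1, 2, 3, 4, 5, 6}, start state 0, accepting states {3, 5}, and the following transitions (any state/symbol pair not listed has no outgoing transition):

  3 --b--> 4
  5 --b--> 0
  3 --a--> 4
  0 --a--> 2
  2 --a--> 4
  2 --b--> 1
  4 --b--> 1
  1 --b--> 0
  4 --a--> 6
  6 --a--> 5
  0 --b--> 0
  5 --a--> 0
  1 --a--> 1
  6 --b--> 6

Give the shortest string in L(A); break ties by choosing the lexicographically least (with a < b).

aaaa

A breadth-first search from 0 reaches an accepting state first via the path 0 → 2 → 4 → 6 → 5 on input aaaa.
No string of length < 4 is accepted (BFS exhausts all shorter strings without reaching an accepting state), and aaaa is the lexicographically least accepting string of length 4.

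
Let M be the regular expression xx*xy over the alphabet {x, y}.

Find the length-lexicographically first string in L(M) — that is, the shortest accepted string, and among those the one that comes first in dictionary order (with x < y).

By inspection of the expression, no string of length less than 3 matches, and xxy is the lexicographically first match of length 3.

xxy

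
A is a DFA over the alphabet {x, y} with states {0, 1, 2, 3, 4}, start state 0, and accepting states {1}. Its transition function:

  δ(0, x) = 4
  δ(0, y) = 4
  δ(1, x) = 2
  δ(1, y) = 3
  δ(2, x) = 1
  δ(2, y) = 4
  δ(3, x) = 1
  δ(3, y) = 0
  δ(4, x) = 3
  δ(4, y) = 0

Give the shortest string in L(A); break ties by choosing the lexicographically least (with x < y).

A breadth-first search from 0 reaches an accepting state first via the path 0 → 4 → 3 → 1 on input xxx.
No string of length < 3 is accepted (BFS exhausts all shorter strings without reaching an accepting state), and xxx is the lexicographically least accepting string of length 3.

xxx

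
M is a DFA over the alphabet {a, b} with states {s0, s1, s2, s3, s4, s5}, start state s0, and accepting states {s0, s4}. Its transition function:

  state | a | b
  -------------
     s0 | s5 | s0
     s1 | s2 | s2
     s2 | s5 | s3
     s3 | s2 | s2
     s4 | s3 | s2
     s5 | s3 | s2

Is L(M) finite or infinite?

infinite

State s0 is reachable from the start and can reach an accepting state, and it lies on the cycle s0 → s0.
Traversing that cycle any number of times yields accepted strings of unbounded length, so the language is infinite.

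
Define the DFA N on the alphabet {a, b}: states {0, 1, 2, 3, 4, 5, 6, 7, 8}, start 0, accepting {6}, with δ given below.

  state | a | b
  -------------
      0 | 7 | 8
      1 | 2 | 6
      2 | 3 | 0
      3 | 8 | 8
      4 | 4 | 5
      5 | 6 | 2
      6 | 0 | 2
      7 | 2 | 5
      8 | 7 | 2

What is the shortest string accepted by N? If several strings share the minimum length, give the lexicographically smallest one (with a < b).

A breadth-first search from 0 reaches an accepting state first via the path 0 → 7 → 5 → 6 on input aba.
No string of length < 3 is accepted (BFS exhausts all shorter strings without reaching an accepting state), and aba is the lexicographically least accepting string of length 3.

aba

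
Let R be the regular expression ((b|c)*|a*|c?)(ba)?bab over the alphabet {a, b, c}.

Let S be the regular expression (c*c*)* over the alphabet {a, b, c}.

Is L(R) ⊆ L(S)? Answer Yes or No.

The string bab is in L(R) but not in L(S).
So L(R) ⊄ L(S).

No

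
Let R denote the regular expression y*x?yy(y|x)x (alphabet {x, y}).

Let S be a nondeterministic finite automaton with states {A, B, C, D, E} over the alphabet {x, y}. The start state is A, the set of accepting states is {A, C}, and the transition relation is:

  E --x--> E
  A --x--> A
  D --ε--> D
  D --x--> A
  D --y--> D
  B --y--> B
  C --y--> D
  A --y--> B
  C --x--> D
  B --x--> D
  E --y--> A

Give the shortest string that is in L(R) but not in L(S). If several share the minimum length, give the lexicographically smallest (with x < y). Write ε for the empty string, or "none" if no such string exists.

yyyx

The string yyyx is accepted by R but not by S.
No shorter string lies in the difference, and yyyx is the lexicographically first length-4 string in L(R) \ L(S).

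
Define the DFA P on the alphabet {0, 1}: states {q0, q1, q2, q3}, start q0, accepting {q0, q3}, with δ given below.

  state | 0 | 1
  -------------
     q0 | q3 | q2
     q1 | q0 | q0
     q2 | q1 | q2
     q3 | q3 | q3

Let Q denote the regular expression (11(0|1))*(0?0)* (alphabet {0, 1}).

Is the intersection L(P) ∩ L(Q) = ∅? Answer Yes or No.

The empty string ε is accepted by both P and Q.
Hence L(P) ∩ L(Q) ≠ ∅.

No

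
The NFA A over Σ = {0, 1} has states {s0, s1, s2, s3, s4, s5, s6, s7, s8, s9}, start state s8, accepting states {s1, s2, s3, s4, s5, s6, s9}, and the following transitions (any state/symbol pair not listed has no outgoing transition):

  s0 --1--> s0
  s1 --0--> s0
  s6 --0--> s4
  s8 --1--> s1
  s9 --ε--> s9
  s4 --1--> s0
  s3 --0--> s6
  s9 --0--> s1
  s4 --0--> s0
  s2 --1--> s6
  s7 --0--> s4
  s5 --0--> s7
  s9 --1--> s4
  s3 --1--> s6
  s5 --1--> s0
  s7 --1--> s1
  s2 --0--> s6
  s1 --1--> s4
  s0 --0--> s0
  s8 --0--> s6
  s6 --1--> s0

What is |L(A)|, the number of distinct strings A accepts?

4

The useful subgraph on states {s1, s4, s6, s8} is acyclic, so L(A) is finite; the longest accepting path visits 3 useful states, giving maximum string length 2.
Counting accepting paths from s8 by length: 2 of length 1, 2 of length 2. Total 4.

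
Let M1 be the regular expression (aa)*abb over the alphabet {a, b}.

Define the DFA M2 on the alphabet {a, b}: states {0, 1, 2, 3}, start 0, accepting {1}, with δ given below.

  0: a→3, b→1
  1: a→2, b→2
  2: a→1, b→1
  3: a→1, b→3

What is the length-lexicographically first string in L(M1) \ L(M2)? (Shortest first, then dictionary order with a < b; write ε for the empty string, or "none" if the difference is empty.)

abb

The string abb is accepted by M1 but not by M2.
No shorter string lies in the difference, and abb is the lexicographically first length-3 string in L(M1) \ L(M2).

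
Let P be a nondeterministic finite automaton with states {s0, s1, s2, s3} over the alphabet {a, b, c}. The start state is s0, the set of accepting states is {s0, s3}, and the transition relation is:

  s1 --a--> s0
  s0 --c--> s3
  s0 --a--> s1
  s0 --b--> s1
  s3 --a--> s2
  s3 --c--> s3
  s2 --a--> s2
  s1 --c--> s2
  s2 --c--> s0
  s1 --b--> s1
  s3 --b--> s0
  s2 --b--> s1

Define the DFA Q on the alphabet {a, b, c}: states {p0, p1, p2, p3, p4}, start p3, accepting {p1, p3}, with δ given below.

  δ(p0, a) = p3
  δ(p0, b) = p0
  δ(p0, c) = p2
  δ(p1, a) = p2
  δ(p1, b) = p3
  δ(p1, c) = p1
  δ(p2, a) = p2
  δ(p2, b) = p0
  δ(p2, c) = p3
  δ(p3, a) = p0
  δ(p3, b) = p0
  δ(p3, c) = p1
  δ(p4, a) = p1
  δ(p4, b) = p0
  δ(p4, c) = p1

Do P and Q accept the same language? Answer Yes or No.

Yes

Exploring the product automaton P × Q from the start pair (s0, p3), following both machines on each input symbol, reaches 4 state pairs: (s0, p3), (s1, p0), (s3, p1), (s2, p2).
P accepts in {s0, s3} and Q accepts in {p1, p3}. In every reachable pair the two components are either both accepting — (s0, p3), (s3, p1) — or both non-accepting, so no string is accepted by exactly one of the machines: L(P) \ L(Q) and L(Q) \ L(P) are both empty.
Hence every string is accepted by P iff it is accepted by Q, and the two languages coincide.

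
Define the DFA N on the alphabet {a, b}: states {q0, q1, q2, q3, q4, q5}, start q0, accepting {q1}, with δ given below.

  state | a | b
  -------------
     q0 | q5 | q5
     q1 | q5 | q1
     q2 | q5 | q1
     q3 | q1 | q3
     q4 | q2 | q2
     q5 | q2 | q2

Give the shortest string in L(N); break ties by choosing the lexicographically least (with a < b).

aab

A breadth-first search from q0 reaches an accepting state first via the path q0 → q5 → q2 → q1 on input aab.
No string of length < 3 is accepted (BFS exhausts all shorter strings without reaching an accepting state), and aab is the lexicographically least accepting string of length 3.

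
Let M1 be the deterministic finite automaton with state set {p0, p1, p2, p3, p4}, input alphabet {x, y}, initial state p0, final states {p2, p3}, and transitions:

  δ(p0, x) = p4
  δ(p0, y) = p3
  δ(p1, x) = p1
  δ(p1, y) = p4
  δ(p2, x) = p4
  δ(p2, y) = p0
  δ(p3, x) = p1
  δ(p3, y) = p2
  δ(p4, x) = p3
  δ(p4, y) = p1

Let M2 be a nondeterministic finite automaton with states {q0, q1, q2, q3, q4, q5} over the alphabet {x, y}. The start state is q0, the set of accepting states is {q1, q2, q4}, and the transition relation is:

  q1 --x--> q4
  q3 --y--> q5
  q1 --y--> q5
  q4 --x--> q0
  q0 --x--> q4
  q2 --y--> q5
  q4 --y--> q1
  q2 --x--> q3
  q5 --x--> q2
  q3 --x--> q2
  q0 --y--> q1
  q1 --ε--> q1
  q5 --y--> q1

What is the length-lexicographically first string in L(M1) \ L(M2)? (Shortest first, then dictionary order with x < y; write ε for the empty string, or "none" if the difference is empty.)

The string xx is accepted by M1 but not by M2.
No shorter string lies in the difference, and xx is the lexicographically first length-2 string in L(M1) \ L(M2).

xx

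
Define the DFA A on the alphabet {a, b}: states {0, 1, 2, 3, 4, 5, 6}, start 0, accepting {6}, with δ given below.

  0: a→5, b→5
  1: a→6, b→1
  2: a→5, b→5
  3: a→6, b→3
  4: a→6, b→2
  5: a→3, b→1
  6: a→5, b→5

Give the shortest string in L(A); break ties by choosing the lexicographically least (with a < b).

aaa

A breadth-first search from 0 reaches an accepting state first via the path 0 → 5 → 3 → 6 on input aaa.
No string of length < 3 is accepted (BFS exhausts all shorter strings without reaching an accepting state), and aaa is the lexicographically least accepting string of length 3.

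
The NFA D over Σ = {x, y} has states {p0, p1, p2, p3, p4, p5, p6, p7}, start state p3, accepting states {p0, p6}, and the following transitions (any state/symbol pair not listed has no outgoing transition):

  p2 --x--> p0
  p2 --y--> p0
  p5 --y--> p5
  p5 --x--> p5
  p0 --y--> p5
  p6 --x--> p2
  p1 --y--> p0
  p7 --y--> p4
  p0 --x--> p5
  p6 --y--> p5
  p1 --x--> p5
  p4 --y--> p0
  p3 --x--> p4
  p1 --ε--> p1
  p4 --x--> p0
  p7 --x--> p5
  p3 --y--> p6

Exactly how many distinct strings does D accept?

The useful subgraph on states {p0, p2, p3, p4, p6} is acyclic, so L(D) is finite; the longest accepting path visits 4 useful states, giving maximum string length 3.
Counting accepting paths from p3 by length: 1 of length 1, 2 of length 2, 2 of length 3. Total 5.

5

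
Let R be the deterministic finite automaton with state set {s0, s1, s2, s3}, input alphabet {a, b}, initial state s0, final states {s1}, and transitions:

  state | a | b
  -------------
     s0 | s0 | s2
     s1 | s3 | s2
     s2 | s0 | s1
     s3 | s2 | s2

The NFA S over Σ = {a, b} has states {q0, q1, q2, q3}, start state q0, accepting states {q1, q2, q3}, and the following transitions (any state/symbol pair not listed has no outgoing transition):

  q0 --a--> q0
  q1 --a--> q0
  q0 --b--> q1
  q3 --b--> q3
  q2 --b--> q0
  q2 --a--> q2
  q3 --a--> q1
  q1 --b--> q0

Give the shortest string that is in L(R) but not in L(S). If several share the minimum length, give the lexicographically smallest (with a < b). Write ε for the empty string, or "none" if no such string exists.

The string bb is accepted by R but not by S.
No shorter string lies in the difference, and bb is the lexicographically first length-2 string in L(R) \ L(S).

bb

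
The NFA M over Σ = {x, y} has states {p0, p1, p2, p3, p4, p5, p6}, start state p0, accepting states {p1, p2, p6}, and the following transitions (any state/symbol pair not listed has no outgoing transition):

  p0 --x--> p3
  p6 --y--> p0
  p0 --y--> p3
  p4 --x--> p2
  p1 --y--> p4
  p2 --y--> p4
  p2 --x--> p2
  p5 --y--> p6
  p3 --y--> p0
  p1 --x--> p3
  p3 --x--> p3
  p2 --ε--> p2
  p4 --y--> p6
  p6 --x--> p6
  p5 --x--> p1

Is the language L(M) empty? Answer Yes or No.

The states reachable from the start state are {p0, p3}.
None of the accepting states {p1, p2, p6} is reachable, so no string is accepted and L(M) = ∅.

Yes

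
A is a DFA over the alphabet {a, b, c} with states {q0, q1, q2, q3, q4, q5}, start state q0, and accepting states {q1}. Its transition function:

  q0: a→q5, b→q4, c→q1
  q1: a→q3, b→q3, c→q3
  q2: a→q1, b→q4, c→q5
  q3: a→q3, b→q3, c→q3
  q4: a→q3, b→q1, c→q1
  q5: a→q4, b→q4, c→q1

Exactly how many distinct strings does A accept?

The useful subgraph on states {q0, q1, q4, q5} is acyclic, so L(A) is finite; the longest accepting path visits 4 useful states, giving maximum string length 3.
Counting accepting paths from q0 by length: 1 of length 1, 3 of length 2, 4 of length 3. Total 8.

8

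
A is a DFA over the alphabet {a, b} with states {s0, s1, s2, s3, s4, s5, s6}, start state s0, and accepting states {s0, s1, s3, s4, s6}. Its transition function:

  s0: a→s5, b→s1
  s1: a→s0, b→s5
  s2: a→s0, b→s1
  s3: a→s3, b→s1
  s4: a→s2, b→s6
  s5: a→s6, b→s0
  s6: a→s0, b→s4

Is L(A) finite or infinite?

infinite

State s0 is reachable from the start and can reach an accepting state, and it lies on the cycle s0 → s1 → s0.
Traversing that cycle any number of times yields accepted strings of unbounded length, so the language is infinite.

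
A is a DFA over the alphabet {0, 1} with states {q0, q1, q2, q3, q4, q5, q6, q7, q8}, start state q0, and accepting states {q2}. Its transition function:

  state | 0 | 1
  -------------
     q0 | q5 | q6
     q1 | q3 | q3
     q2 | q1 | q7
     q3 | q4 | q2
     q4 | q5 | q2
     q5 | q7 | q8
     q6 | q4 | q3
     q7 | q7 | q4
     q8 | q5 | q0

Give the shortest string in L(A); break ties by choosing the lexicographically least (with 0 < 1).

101

A breadth-first search from q0 reaches an accepting state first via the path q0 → q6 → q4 → q2 on input 101.
No string of length < 3 is accepted (BFS exhausts all shorter strings without reaching an accepting state), and 101 is the lexicographically least accepting string of length 3.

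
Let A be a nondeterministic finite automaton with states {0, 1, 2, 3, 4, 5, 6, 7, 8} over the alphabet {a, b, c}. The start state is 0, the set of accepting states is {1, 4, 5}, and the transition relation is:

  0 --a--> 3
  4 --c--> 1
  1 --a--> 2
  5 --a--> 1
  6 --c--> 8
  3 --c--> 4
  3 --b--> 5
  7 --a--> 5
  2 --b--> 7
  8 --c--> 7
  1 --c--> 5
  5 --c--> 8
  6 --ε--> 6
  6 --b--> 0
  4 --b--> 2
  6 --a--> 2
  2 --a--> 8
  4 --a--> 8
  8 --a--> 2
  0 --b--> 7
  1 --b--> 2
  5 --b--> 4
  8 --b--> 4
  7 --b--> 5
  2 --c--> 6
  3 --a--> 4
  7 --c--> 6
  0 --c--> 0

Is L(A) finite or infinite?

infinite

State 0 is reachable from the start and can reach an accepting state, and it lies on the cycle 0 → 0.
Traversing that cycle any number of times yields accepted strings of unbounded length, so the language is infinite.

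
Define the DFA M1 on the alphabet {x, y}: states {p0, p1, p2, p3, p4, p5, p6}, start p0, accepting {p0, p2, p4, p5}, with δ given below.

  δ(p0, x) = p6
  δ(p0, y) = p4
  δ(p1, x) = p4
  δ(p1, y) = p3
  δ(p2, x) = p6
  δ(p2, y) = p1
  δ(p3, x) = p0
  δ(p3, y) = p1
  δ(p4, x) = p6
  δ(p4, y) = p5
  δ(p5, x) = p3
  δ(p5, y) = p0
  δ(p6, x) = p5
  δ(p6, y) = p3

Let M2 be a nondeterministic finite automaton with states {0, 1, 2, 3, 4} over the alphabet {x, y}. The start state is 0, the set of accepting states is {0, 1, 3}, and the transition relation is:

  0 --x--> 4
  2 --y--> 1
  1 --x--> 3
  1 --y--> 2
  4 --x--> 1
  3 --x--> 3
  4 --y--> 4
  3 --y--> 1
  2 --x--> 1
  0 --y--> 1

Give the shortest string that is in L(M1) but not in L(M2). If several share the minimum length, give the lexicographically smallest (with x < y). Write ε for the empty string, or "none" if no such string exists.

yy

The string yy is accepted by M1 but not by M2.
No shorter string lies in the difference, and yy is the lexicographically first length-2 string in L(M1) \ L(M2).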